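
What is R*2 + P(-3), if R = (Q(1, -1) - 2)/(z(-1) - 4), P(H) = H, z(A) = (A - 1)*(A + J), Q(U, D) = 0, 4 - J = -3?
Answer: -11/4 ≈ -2.7500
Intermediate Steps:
J = 7 (J = 4 - 1*(-3) = 4 + 3 = 7)
z(A) = (-1 + A)*(7 + A) (z(A) = (A - 1)*(A + 7) = (-1 + A)*(7 + A))
R = ⅛ (R = (0 - 2)/((-7 + (-1)² + 6*(-1)) - 4) = -2/((-7 + 1 - 6) - 4) = -2/(-12 - 4) = -2/(-16) = -2*(-1/16) = ⅛ ≈ 0.12500)
R*2 + P(-3) = (⅛)*2 - 3 = ¼ - 3 = -11/4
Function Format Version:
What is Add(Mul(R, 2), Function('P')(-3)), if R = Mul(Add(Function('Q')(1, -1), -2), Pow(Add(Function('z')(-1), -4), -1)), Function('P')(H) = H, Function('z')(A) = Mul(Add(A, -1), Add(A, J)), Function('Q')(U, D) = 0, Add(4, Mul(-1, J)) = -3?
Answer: Rational(-11, 4) ≈ -2.7500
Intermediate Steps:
J = 7 (J = Add(4, Mul(-1, -3)) = Add(4, 3) = 7)
Function('z')(A) = Mul(Add(-1, A), Add(7, A)) (Function('z')(A) = Mul(Add(A, -1), Add(A, 7)) = Mul(Add(-1, A), Add(7, A)))
R = Rational(1, 8) (R = Mul(Add(0, -2), Pow(Add(Add(-7, Pow(-1, 2), Mul(6, -1)), -4), -1)) = Mul(-2, Pow(Add(Add(-7, 1, -6), -4), -1)) = Mul(-2, Pow(Add(-12, -4), -1)) = Mul(-2, Pow(-16, -1)) = Mul(-2, Rational(-1, 16)) = Rational(1, 8) ≈ 0.12500)
Add(Mul(R, 2), Function('P')(-3)) = Add(Mul(Rational(1, 8), 2), -3) = Add(Rational(1, 4), -3) = Rational(-11, 4)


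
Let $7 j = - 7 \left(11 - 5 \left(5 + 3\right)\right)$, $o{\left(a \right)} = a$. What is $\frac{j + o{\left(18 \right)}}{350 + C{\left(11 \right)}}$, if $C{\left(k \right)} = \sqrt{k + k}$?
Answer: $\frac{8225}{61239} - \frac{47 \sqrt{22}}{122478} \approx 0.13251$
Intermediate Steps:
$C{\left(k \right)} = \sqrt{2} \sqrt{k}$ ($C{\left(k \right)} = \sqrt{2 k} = \sqrt{2} \sqrt{k}$)
$j = 29$ ($j = \frac{\left(-7\right) \left(11 - 5 \left(5 + 3\right)\right)}{7} = \frac{\left(-7\right) \left(11 - 40\right)}{7} = \frac{\left(-7\right) \left(-29\right)}{7} = \frac{1}{7} \cdot 203 = 29$)
$\frac{j + o{\left(18 \right)}}{350 + C{\left(11 \right)}} = \frac{29 + 18}{350 + \sqrt{2} \sqrt{11}} = \frac{47}{350 + \sqrt{22}}$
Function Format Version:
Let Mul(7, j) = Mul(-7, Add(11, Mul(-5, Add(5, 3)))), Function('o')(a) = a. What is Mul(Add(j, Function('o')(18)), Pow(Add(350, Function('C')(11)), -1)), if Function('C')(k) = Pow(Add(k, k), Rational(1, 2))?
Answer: Add(Rational(8225, 61239), Mul(Rational(-47, 122478), Pow(22, Rational(1, 2)))) ≈ 0.13251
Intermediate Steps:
Function('C')(k) = Mul(Pow(2, Rational(1, 2)), Pow(k, Rational(1, 2))) (Function('C')(k) = Pow(Mul(2, k), Rational(1, 2)) = Mul(Pow(2, Rational(1, 2)), Pow(k, Rational(1, 2))))
j = 29 (j = Mul(Rational(1, 7), Mul(-7, Add(11, Mul(-5, Add(5, 3))))) = Mul(Rational(1, 7), Mul(-7, Add(11, Mul(-5, 8)))) = Mul(Rational(1, 7), Mul(-7, Add(11, -40))) = Mul(Rational(1, 7), Mul(-7, -29)) = Mul(Rational(1, 7), 203) = 29)
Mul(Add(j, Function('o')(18)), Pow(Add(350, Function('C')(11)), -1)) = Mul(Add(29, 18), Pow(Add(350, Mul(Pow(2, Rational(1, 2)), Pow(11, Rational(1, 2)))), -1)) = Mul(47, Pow(Add(350, Pow(22, Rational(1, 2))), -1))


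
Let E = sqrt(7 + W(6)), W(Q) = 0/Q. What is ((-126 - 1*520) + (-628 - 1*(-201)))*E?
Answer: -1073*sqrt(7) ≈ -2838.9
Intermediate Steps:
W(Q) = 0
E = sqrt(7) (E = sqrt(7 + 0) = sqrt(7) ≈ 2.6458)
((-126 - 1*520) + (-628 - 1*(-201)))*E = ((-126 - 1*520) + (-628 - 1*(-201)))*sqrt(7) = ((-126 - 520) + (-628 + 201))*sqrt(7) = (-646 - 427)*sqrt(7) = -1073*sqrt(7)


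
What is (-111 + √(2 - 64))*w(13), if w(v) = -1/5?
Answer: 111/5 - I*√62/5 ≈ 22.2 - 1.5748*I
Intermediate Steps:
w(v) = -⅕ (w(v) = -1*⅕ = -⅕)
(-111 + √(2 - 64))*w(13) = (-111 + √(2 - 64))*(-⅕) = (-111 + √(-62))*(-⅕) = (-111 + I*√62)*(-⅕) = 111/5 - I*√62/5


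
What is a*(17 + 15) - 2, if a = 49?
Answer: 1566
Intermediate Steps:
a*(17 + 15) - 2 = 49*(17 + 15) - 2 = 49*32 - 2 = 1568 - 2 = 1566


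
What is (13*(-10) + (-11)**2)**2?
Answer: 81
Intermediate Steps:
(13*(-10) + (-11)**2)**2 = (-130 + 121)**2 = (-9)**2 = 81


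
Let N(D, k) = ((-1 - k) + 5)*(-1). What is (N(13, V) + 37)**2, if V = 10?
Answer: 1849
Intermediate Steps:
N(D, k) = -4 + k (N(D, k) = (4 - k)*(-1) = -4 + k)
(N(13, V) + 37)**2 = ((-4 + 10) + 37)**2 = (6 + 37)**2 = 43**2 = 1849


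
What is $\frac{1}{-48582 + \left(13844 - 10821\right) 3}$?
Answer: $- \frac{1}{39513} \approx -2.5308 \cdot 10^{-5}$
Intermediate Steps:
$\frac{1}{-48582 + \left(13844 - 10821\right) 3} = \frac{1}{-48582 + 3023 \cdot 3} = \frac{1}{-48582 + 9069} = \frac{1}{-39513} = - \frac{1}{39513}$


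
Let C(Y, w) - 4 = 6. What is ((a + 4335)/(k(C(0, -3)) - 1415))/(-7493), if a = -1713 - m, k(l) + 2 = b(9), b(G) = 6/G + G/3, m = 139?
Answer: 7449/31770320 ≈ 0.00023446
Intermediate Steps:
C(Y, w) = 10 (C(Y, w) = 4 + 6 = 10)
b(G) = 6/G + G/3 (b(G) = 6/G + G*(⅓) = 6/G + G/3)
k(l) = 5/3 (k(l) = -2 + (6/9 + (⅓)*9) = -2 + (6*(⅑) + 3) = -2 + (⅔ + 3) = -2 + 11/3 = 5/3)
a = -1852 (a = -1713 - 1*139 = -1713 - 139 = -1852)
((a + 4335)/(k(C(0, -3)) - 1415))/(-7493) = ((-1852 + 4335)/(5/3 - 1415))/(-7493) = (2483/(-4240/3))*(-1/7493) = (2483*(-3/4240))*(-1/7493) = -7449/4240*(-1/7493) = 7449/31770320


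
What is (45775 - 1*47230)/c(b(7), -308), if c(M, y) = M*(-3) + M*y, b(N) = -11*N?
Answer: -1455/23947 ≈ -0.060759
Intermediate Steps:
c(M, y) = -3*M + M*y
(45775 - 1*47230)/c(b(7), -308) = (45775 - 1*47230)/(((-11*7)*(-3 - 308))) = (45775 - 47230)/((-77*(-311))) = -1455/23947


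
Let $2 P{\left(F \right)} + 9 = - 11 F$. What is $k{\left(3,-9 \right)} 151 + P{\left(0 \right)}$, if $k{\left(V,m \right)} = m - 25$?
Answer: $- \frac{10277}{2} \approx -5138.5$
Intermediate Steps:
$k{\left(V,m \right)} = -25 + m$ ($k{\left(V,m \right)} = m - 25 = -25 + m$)
$P{\left(F \right)} = - \frac{9}{2} - \frac{11 F}{2}$ ($P{\left(F \right)} = - \frac{9}{2} + \frac{\left(-11\right) F}{2} = - \frac{9}{2} - \frac{11 F}{2}$)
$k{\left(3,-9 \right)} 151 + P{\left(0 \right)} = \left(-25 - 9\right) 151 - \frac{9}{2} = \left(-34\right) 151 + \left(- \frac{9}{2} + 0\right) = -5134 - \frac{9}{2} = - \frac{10277}{2}$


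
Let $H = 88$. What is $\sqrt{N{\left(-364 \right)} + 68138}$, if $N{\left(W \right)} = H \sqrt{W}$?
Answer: $\sqrt{68138 + 176 i \sqrt{91}} \approx 261.05 + 3.216 i$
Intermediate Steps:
$N{\left(W \right)} = 88 \sqrt{W}$
$\sqrt{N{\left(-364 \right)} + 68138} = \sqrt{88 \sqrt{-364} + 68138} = \sqrt{88 \cdot 2 i \sqrt{91} + 68138} = \sqrt{176 i \sqrt{91} + 68138} = \sqrt{68138 + 176 i \sqrt{91}}$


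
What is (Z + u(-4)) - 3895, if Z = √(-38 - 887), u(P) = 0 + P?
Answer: -3899 + 5*I*√37 ≈ -3899.0 + 30.414*I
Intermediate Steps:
u(P) = P
Z = 5*I*√37 (Z = √(-925) = 5*I*√37 ≈ 30.414*I)
(Z + u(-4)) - 3895 = (5*I*√37 - 4) - 3895 = (-4 + 5*I*√37) - 3895 = -3899 + 5*I*√37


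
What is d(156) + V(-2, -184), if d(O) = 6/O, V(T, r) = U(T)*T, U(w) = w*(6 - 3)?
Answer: 313/26 ≈ 12.038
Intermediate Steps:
U(w) = 3*w (U(w) = w*3 = 3*w)
V(T, r) = 3*T² (V(T, r) = (3*T)*T = 3*T²)
d(156) + V(-2, -184) = 6/156 + 3*(-2)² = 6*(1/156) + 3*4 = 1/26 + 12 = 313/26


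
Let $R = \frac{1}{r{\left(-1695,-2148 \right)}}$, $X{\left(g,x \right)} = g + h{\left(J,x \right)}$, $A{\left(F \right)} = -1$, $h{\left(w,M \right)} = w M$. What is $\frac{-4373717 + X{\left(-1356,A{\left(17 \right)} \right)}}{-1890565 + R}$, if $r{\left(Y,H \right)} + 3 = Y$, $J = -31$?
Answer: $\frac{1061260188}{458597053} \approx 2.3141$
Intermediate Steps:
$r{\left(Y,H \right)} = -3 + Y$
$h{\left(w,M \right)} = M w$
$X{\left(g,x \right)} = g - 31 x$ ($X{\left(g,x \right)} = g + x \left(-31\right) = g - 31 x$)
$R = - \frac{1}{1698}$ ($R = \frac{1}{-3 - 1695} = \frac{1}{-1698} = - \frac{1}{1698} \approx -0.00058893$)
$\frac{-4373717 + X{\left(-1356,A{\left(17 \right)} \right)}}{-1890565 + R} = \frac{-4373717 - 1325}{-1890565 - \frac{1}{1698}} = \frac{-4373717 + \left(-1356 + 31\right)}{- \frac{3210179371}{1698}} = \left(-4373717 - 1325\right) \left(- \frac{1698}{3210179371}\right) = \left(-4375042\right) \left(- \frac{1698}{3210179371}\right) = \frac{1061260188}{458597053}$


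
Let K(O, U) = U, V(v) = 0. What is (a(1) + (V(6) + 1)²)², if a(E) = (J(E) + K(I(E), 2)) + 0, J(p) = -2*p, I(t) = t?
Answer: 1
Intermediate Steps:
a(E) = 2 - 2*E (a(E) = (-2*E + 2) + 0 = (2 - 2*E) + 0 = 2 - 2*E)
(a(1) + (V(6) + 1)²)² = ((2 - 2*1) + (0 + 1)²)² = ((2 - 2) + 1²)² = (0 + 1)² = 1² = 1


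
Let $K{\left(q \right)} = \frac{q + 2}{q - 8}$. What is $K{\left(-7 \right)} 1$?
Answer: $\frac{1}{3} \approx 0.33333$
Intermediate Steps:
$K{\left(q \right)} = \frac{2 + q}{-8 + q}$
$K{\left(-7 \right)} 1 = \frac{2 - 7}{-8 - 7} \cdot 1 = \frac{1}{-15} \left(-5\right) 1 = \left(- \frac{1}{15}\right) \left(-5\right) 1 = \frac{1}{3} \cdot 1 = \frac{1}{3}$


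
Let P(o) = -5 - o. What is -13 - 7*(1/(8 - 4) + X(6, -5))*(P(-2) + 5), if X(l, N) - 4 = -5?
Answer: -5/2 ≈ -2.5000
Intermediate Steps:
X(l, N) = -1 (X(l, N) = 4 - 5 = -1)
-13 - 7*(1/(8 - 4) + X(6, -5))*(P(-2) + 5) = -13 - 7*(1/(8 - 4) - 1)*((-5 - 1*(-2)) + 5) = -13 - 7*(1/4 - 1)*((-5 + 2) + 5) = -13 - 7*(1/4 - 1)*(-3 + 5) = -13 - (-21)*2/4 = -13 - 7*(-3/2) = -13 + 21/2 = -5/2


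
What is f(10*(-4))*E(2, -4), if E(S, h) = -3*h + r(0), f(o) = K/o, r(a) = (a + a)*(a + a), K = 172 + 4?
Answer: -264/5 ≈ -52.800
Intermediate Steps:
K = 176
r(a) = 4*a² (r(a) = (2*a)*(2*a) = 4*a²)
f(o) = 176/o
E(S, h) = -3*h (E(S, h) = -3*h + 4*0² = -3*h + 4*0 = -3*h + 0 = -3*h)
f(10*(-4))*E(2, -4) = (176/((10*(-4))))*(-3*(-4)) = (176/(-40))*12 = (176*(-1/40))*12 = -22/5*12 = -264/5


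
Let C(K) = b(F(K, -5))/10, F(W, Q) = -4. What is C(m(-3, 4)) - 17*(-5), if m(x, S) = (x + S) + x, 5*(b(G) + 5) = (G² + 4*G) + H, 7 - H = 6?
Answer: 2113/25 ≈ 84.520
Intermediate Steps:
H = 1 (H = 7 - 1*6 = 7 - 6 = 1)
b(G) = -24/5 + G²/5 + 4*G/5 (b(G) = -5 + ((G² + 4*G) + 1)/5 = -5 + (1 + G² + 4*G)/5 = -5 + (⅕ + G²/5 + 4*G/5) = -24/5 + G²/5 + 4*G/5)
m(x, S) = S + 2*x (m(x, S) = (S + x) + x = S + 2*x)
C(K) = -12/25 (C(K) = (-24/5 + (⅕)*(-4)² + (⅘)*(-4))/10 = (-24/5 + (⅕)*16 - 16/5)*(⅒) = (-24/5 + 16/5 - 16/5)*(⅒) = -24/5*⅒ = -12/25)
C(m(-3, 4)) - 17*(-5) = -12/25 - 17*(-5) = -12/25 + 85 = 2113/25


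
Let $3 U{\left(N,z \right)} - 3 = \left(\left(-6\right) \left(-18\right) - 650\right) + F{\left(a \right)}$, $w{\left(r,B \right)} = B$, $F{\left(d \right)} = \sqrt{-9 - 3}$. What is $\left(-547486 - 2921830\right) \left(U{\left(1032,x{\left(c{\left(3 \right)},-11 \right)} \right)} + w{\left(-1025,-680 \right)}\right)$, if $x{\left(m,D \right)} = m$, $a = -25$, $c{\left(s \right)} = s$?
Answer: $\frac{8947365964}{3} - \frac{6938632 i \sqrt{3}}{3} \approx 2.9825 \cdot 10^{9} - 4.006 \cdot 10^{6} i$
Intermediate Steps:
$F{\left(d \right)} = 2 i \sqrt{3}$ ($F{\left(d \right)} = \sqrt{-12} = 2 i \sqrt{3}$)
$U{\left(N,z \right)} = - \frac{539}{3} + \frac{2 i \sqrt{3}}{3}$ ($U{\left(N,z \right)} = 1 + \frac{\left(\left(-6\right) \left(-18\right) - 650\right) + 2 i \sqrt{3}}{3} = 1 + \frac{\left(108 - 650\right) + 2 i \sqrt{3}}{3} = 1 + \frac{-542 + 2 i \sqrt{3}}{3} = 1 - \left(\frac{542}{3} - \frac{2 i \sqrt{3}}{3}\right) = - \frac{539}{3} + \frac{2 i \sqrt{3}}{3}$)
$\left(-547486 - 2921830\right) \left(U{\left(1032,x{\left(c{\left(3 \right)},-11 \right)} \right)} + w{\left(-1025,-680 \right)}\right) = \left(-547486 - 2921830\right) \left(\left(- \frac{539}{3} + \frac{2 i \sqrt{3}}{3}\right) - 680\right) = - 3469316 \left(- \frac{2579}{3} + \frac{2 i \sqrt{3}}{3}\right) = \frac{8947365964}{3} - \frac{6938632 i \sqrt{3}}{3}$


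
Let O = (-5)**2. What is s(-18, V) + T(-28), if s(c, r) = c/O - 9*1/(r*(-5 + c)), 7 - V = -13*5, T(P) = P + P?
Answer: -260887/4600 ≈ -56.715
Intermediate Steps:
T(P) = 2*P
O = 25
V = 72 (V = 7 - (-13)*5 = 7 - 1*(-65) = 7 + 65 = 72)
s(c, r) = c/25 - 9/(r*(-5 + c)) (s(c, r) = c/25 - 9*1/(r*(-5 + c)) = c*(1/25) - 9*1/(r*(-5 + c)) = c/25 - 9/(r*(-5 + c)))
s(-18, V) + T(-28) = (1/25)*(-225 + 72*(-18)**2 - 5*(-18)*72)/(72*(-5 - 18)) + 2*(-28) = (1/25)*(1/72)*(-225 + 72*324 + 6480)/(-23) - 56 = (1/25)*(1/72)*(-1/23)*(-225 + 23328 + 6480) - 56 = (1/25)*(1/72)*(-1/23)*29583 - 56 = -3287/4600 - 56 = -260887/4600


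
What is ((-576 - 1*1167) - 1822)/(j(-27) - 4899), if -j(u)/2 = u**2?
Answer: 3565/6357 ≈ 0.56080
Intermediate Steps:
j(u) = -2*u**2
((-576 - 1*1167) - 1822)/(j(-27) - 4899) = ((-576 - 1*1167) - 1822)/(-2*(-27)**2 - 4899) = ((-576 - 1167) - 1822)/(-2*729 - 4899) = (-1743 - 1822)/(-1458 - 4899) = -3565/(-6357) = -3565*(-1/6357) = 3565/6357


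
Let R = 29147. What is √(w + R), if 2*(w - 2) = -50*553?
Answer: 2*√3831 ≈ 123.79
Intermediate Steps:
w = -13823 (w = 2 + (-50*553)/2 = 2 + (½)*(-27650) = 2 - 13825 = -13823)
√(w + R) = √(-13823 + 29147) = √15324 = 2*√3831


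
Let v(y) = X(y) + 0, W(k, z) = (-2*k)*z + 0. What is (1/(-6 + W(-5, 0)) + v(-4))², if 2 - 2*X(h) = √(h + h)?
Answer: (5 - 6*I*√2)²/36 ≈ -1.3056 - 2.357*I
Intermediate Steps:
W(k, z) = -2*k*z (W(k, z) = -2*k*z + 0 = -2*k*z)
X(h) = 1 - √2*√h/2 (X(h) = 1 - √(h + h)/2 = 1 - √2*√h/2)
v(y) = 1 - √2*√y/2 (v(y) = (1 - √2*√y/2) + 0 = 1 - √2*√y/2)
(1/(-6 + W(-5, 0)) + v(-4))² = (1/(-6 - 2*(-5)*0) + (1 - √2*√(-4)/2))² = (1/(-6 + 0) + (1 - √2*2*I/2))² = (1/(-6) + (1 - I*√2))² = (-⅙ + (1 - I*√2))² = (⅚ - I*√2)²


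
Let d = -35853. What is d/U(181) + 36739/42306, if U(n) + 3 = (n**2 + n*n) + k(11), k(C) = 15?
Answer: 222714152/693120351 ≈ 0.32132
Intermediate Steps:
U(n) = 12 + 2*n**2 (U(n) = -3 + ((n**2 + n*n) + 15) = -3 + ((n**2 + n**2) + 15) = -3 + (2*n**2 + 15) = -3 + (15 + 2*n**2) = 12 + 2*n**2)
d/U(181) + 36739/42306 = -35853/(12 + 2*181**2) + 36739/42306 = -35853/(12 + 2*32761) + 36739*(1/42306) = -35853/(12 + 65522) + 36739/42306 = -35853/65534 + 36739/42306 = 222714152/693120351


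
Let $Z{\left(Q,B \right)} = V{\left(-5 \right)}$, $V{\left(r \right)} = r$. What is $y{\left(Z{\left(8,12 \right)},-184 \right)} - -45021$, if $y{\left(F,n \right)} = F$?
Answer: $45016$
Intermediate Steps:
$Z{\left(Q,B \right)} = -5$
$y{\left(Z{\left(8,12 \right)},-184 \right)} - -45021 = -5 - -45021 = -5 + 45021 = 45016$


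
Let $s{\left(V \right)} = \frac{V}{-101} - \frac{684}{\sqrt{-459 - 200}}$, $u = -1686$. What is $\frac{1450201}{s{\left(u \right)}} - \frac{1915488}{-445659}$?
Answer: $\frac{4029943502276347207}{164543983228410} - \frac{281076507619 i \sqrt{659}}{184607495} \approx 24492.0 - 39086.0 i$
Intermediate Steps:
$s{\left(V \right)} = - \frac{V}{101} + \frac{684 i \sqrt{659}}{659}$ ($s{\left(V \right)} = V \left(- \frac{1}{101}\right) - \frac{684}{\sqrt{-659}} = - \frac{V}{101} - \frac{684}{i \sqrt{659}} = - \frac{V}{101} - 684 \left(- \frac{i \sqrt{659}}{659}\right) = - \frac{V}{101} + \frac{684 i \sqrt{659}}{659}$)
$\frac{1450201}{s{\left(u \right)}} - \frac{1915488}{-445659} = \frac{1450201}{\left(- \frac{1}{101}\right) \left(-1686\right) + \frac{684 i \sqrt{659}}{659}} - \frac{1915488}{-445659} = \frac{1450201}{\frac{1686}{101} + \frac{684 i \sqrt{659}}{659}} - - \frac{638496}{148553} = \frac{1450201}{\frac{1686}{101} + \frac{684 i \sqrt{659}}{659}} + \frac{638496}{148553} = \frac{638496}{148553} + \frac{1450201}{\frac{1686}{101} + \frac{684 i \sqrt{659}}{659}}$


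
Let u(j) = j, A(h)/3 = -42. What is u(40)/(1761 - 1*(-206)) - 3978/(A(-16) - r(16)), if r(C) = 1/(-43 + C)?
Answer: 211403642/6689767 ≈ 31.601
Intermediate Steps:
A(h) = -126 (A(h) = 3*(-42) = -126)
u(40)/(1761 - 1*(-206)) - 3978/(A(-16) - r(16)) = 40/(1761 - 1*(-206)) - 3978/(-126 - 1/(-43 + 16)) = 40/(1761 + 206) - 3978/(-126 - 1/(-27)) = 40/1967 - 3978/(-126 - 1*(-1/27)) = 40*(1/1967) - 3978/(-126 + 1/27) = 40/1967 - 3978/(-3401/27) = 40/1967 - 3978*(-27/3401) = 40/1967 + 107406/3401 = 211403642/6689767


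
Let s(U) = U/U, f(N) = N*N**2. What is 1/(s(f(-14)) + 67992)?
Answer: 1/67993 ≈ 1.4707e-5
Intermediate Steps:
f(N) = N**3
s(U) = 1
1/(s(f(-14)) + 67992) = 1/(1 + 67992) = 1/67993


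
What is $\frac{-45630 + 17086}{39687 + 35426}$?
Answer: $- \frac{28544}{75113} \approx -0.38001$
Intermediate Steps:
$\frac{-45630 + 17086}{39687 + 35426} = - \frac{28544}{75113}$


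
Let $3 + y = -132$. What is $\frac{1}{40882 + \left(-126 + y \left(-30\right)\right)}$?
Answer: $\frac{1}{44806} \approx 2.2318 \cdot 10^{-5}$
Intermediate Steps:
$y = -135$ ($y = -3 - 132 = -135$)
$\frac{1}{40882 + \left(-126 + y \left(-30\right)\right)} = \frac{1}{40882 - -3924} = \frac{1}{40882 + \left(-126 + 4050\right)} = \frac{1}{40882 + 3924} = \frac{1}{44806}$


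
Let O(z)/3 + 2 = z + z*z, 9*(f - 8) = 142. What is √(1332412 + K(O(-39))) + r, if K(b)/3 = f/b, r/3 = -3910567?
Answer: -11731701 + √1641664844995/1110 ≈ -1.1731e+7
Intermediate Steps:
r = -11731701 (r = 3*(-3910567) = -11731701)
f = 214/9 (f = 8 + (⅑)*142 = 8 + 142/9 = 214/9 ≈ 23.778)
O(z) = -6 + 3*z + 3*z² (O(z) = -6 + 3*(z + z*z) = -6 + 3*(z + z²) = -6 + (3*z + 3*z²) = -6 + 3*z + 3*z²)
K(b) = 214/(3*b) (K(b) = 3*(214/(9*b)) = 214/(3*b))
√(1332412 + K(O(-39))) + r = √(1332412 + 214/(3*(-6 + 3*(-39) + 3*(-39)²))) - 11731701 = √(1332412 + 214/(3*(-6 - 117 + 3*1521))) - 11731701 = √(1332412 + 214/(3*(-6 - 117 + 4563))) - 11731701 = √(1332412 + (214/3)/4440) - 11731701 = √(1332412 + (214/3)*(1/4440)) - 11731701 = √(1332412 + 107/6660) - 11731701 = √(8873864027/6660) - 11731701 = √1641664844995/1110 - 11731701 = -11731701 + √1641664844995/1110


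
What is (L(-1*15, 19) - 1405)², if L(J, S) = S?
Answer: 1920996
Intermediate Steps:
(L(-1*15, 19) - 1405)² = (19 - 1405)² = (-1386)² = 1920996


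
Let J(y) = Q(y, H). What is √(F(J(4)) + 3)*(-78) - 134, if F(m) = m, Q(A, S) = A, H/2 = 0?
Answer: -134 - 78*√7 ≈ -340.37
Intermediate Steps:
H = 0 (H = 2*0 = 0)
J(y) = y
√(F(J(4)) + 3)*(-78) - 134 = √(4 + 3)*(-78) - 134 = √7*(-78) - 134 = -78*√7 - 134 = -134 - 78*√7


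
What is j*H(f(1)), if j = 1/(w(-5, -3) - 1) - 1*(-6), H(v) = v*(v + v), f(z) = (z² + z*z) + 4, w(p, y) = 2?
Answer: 504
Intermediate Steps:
f(z) = 4 + 2*z² (f(z) = (z² + z²) + 4 = 2*z² + 4 = 4 + 2*z²)
H(v) = 2*v² (H(v) = v*(2*v) = 2*v²)
j = 7 (j = 1/(2 - 1) - 1*(-6) = 1/1 + 6 = 1 + 6 = 7)
j*H(f(1)) = 7*(2*(4 + 2*1²)²) = 7*(2*(4 + 2*1)²) = 7*(2*(4 + 2)²) = 7*(2*6²) = 7*(2*36) = 7*72 = 504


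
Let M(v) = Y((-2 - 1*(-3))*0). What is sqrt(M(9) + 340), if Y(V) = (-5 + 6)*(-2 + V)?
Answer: 13*sqrt(2) ≈ 18.385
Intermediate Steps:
Y(V) = -2 + V (Y(V) = 1*(-2 + V) = -2 + V)
M(v) = -2 (M(v) = -2 + (-2 - 1*(-3))*0 = -2 + (-2 + 3)*0 = -2 + 1*0 = -2 + 0 = -2)
sqrt(M(9) + 340) = sqrt(-2 + 340) = sqrt(338) = 13*sqrt(2)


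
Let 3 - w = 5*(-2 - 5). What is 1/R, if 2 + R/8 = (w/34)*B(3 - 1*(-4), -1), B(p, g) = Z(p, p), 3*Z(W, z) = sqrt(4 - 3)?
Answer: -51/664 ≈ -0.076807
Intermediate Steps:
Z(W, z) = 1/3 (Z(W, z) = sqrt(4 - 3)/3 = sqrt(1)/3 = (1/3)*1 = 1/3)
B(p, g) = 1/3
w = 38 (w = 3 - 5*(-2 - 5) = 3 - 5*(-7) = 3 - 1*(-35) = 3 + 35 = 38)
R = -664/51 (R = -16 + 8*((38/34)*(1/3)) = -16 + 8*((38*(1/34))*(1/3)) = -16 + 8*((19/17)*(1/3)) = -16 + 8*(19/51) = -16 + 152/51 = -664/51 ≈ -13.020)
1/R = 1/(-664/51) = -51/664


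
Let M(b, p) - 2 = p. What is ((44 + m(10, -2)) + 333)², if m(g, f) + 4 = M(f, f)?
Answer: 139129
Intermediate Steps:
M(b, p) = 2 + p
m(g, f) = -2 + f (m(g, f) = -4 + (2 + f) = -2 + f)
((44 + m(10, -2)) + 333)² = ((44 + (-2 - 2)) + 333)² = ((44 - 4) + 333)² = (40 + 333)² = 373² = 139129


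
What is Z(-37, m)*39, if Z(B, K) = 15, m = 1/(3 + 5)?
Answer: 585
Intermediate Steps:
m = 1/8 ≈ 0.12500
Z(-37, m)*39 = 15*39 = 585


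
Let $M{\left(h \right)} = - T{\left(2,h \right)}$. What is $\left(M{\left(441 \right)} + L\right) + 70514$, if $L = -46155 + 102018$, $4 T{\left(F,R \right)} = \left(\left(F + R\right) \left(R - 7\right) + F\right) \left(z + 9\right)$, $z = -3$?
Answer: $-162019$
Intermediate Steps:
$T{\left(F,R \right)} = \frac{3 F}{2} + \frac{3 \left(-7 + R\right) \left(F + R\right)}{2}$ ($T{\left(F,R \right)} = \frac{\left(\left(F + R\right) \left(R - 7\right) + F\right) \left(-3 + 9\right)}{4} = \frac{\left(\left(F + R\right) \left(-7 + R\right) + F\right) 6}{4} = \frac{\left(\left(-7 + R\right) \left(F + R\right) + F\right) 6}{4} = \frac{\left(F + \left(-7 + R\right) \left(F + R\right)\right) 6}{4} = \frac{6 F + 6 \left(-7 + R\right) \left(F + R\right)}{4} = \frac{3 F}{2} + \frac{3 \left(-7 + R\right) \left(F + R\right)}{2}$)
$L = 55863$
$M{\left(h \right)} = 18 - \frac{3 h^{2}}{2} + \frac{15 h}{2}$ ($M{\left(h \right)} = - (\left(-9\right) 2 - \frac{21 h}{2} + \frac{3 h^{2}}{2} + \frac{3}{2} \cdot 2 h) = - (-18 - \frac{21 h}{2} + \frac{3 h^{2}}{2} + 3 h) = - (-18 - \frac{15 h}{2} + \frac{3 h^{2}}{2}) = 18 - \frac{3 h^{2}}{2} + \frac{15 h}{2}$)
$\left(M{\left(441 \right)} + L\right) + 70514 = \left(\left(18 - \frac{3 \cdot 441^{2}}{2} + \frac{15}{2} \cdot 441\right) + 55863\right) + 70514 = \left(\left(18 - \frac{583443}{2} + \frac{6615}{2}\right) + 55863\right) + 70514 = \left(-288396 + 55863\right) + 70514 = -232533 + 70514 = -162019$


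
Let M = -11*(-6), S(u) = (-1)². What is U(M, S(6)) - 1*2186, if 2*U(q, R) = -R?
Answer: -4373/2 ≈ -2186.5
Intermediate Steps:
S(u) = 1
M = 66
U(q, R) = -R/2 (U(q, R) = (-R)/2 = -R/2)
U(M, S(6)) - 1*2186 = -½*1 - 1*2186 = -½ - 2186 = -4373/2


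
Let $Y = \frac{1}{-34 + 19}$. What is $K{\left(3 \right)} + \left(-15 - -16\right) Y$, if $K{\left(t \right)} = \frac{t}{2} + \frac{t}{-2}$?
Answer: $- \frac{1}{15} \approx -0.066667$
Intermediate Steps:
$K{\left(t \right)} = 0$ ($K{\left(t \right)} = t \frac{1}{2} + t \left(- \frac{1}{2}\right) = \frac{t}{2} - \frac{t}{2} = 0$)
$Y = - \frac{1}{15}$ ($Y = \frac{1}{-15} = - \frac{1}{15} \approx -0.066667$)
$K{\left(3 \right)} + \left(-15 - -16\right) Y = 0 + \left(-15 - -16\right) \left(- \frac{1}{15}\right) = 0 + \left(-15 + 16\right) \left(- \frac{1}{15}\right) = 0 + 1 \left(- \frac{1}{15}\right) = 0 - \frac{1}{15} = - \frac{1}{15}$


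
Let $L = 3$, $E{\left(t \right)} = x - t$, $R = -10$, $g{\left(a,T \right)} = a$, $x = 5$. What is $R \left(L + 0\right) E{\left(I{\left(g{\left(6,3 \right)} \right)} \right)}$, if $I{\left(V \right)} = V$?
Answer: $30$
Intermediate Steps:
$E{\left(t \right)} = 5 - t$
$R \left(L + 0\right) E{\left(I{\left(g{\left(6,3 \right)} \right)} \right)} = - 10 \left(3 + 0\right) \left(5 - 6\right) = - 10 \cdot 3 \left(5 - 6\right) = - 10 \cdot 3 \left(-1\right) = \left(-10\right) \left(-3\right) = 30$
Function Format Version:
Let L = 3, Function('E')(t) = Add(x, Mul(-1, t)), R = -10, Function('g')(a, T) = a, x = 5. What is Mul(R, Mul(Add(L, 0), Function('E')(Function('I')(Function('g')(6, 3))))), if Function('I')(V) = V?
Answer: 30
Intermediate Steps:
Function('E')(t) = Add(5, Mul(-1, t))
Mul(R, Mul(Add(L, 0), Function('E')(Function('I')(Function('g')(6, 3))))) = Mul(-10, Mul(Add(3, 0), Add(5, Mul(-1, 6)))) = Mul(-10, Mul(3, Add(5, -6))) = Mul(-10, Mul(3, -1)) = Mul(-10, -3) = 30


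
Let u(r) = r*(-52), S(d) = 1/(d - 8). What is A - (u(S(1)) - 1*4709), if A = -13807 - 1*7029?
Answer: -112941/7 ≈ -16134.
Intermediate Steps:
S(d) = 1/(-8 + d)
A = -20836 (A = -13807 - 7029 = -20836)
u(r) = -52*r
A - (u(S(1)) - 1*4709) = -20836 - (-52/(-8 + 1) - 1*4709) = -20836 - (-52/(-7) - 4709) = -20836 - (-52*(-1/7) - 4709) = -20836 - (52/7 - 4709) = -20836 - 1*(-32911/7) = -20836 + 32911/7 = -112941/7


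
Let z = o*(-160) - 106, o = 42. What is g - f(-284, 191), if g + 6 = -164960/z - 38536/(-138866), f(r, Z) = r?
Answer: 71671597986/236974829 ≈ 302.44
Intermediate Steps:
z = -6826 (z = 42*(-160) - 106 = -6720 - 106 = -6826)
g = 4370746550/236974829 (g = -6 + (-164960/(-6826) - 38536/(-138866)) = -6 + (-164960*(-1/6826) - 38536*(-1/138866)) = -6 + (82480/3413 + 19268/69433) = -6 + 5792595524/236974829 = 4370746550/236974829 ≈ 18.444)
g - f(-284, 191) = 4370746550/236974829 - 1*(-284) = 4370746550/236974829 + 284 = 71671597986/236974829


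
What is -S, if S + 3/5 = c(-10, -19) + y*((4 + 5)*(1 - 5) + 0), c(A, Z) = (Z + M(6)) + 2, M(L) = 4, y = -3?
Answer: -472/5 ≈ -94.400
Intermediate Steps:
c(A, Z) = 6 + Z (c(A, Z) = (Z + 4) + 2 = (4 + Z) + 2 = 6 + Z)
S = 472/5 (S = -3/5 + ((6 - 19) - 3*((4 + 5)*(1 - 5) + 0)) = -3/5 + (-13 - 3*(9*(-4) + 0)) = -3/5 + (-13 - 3*(-36 + 0)) = -3/5 + (-13 - 3*(-36)) = -3/5 + (-13 + 108) = -3/5 + 95 = 472/5 ≈ 94.400)
-S = -1*472/5 = -472/5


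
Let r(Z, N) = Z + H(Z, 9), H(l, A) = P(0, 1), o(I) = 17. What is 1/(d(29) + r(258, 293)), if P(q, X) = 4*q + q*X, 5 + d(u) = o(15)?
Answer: 1/270 ≈ 0.0037037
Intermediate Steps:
d(u) = 12 (d(u) = -5 + 17 = 12)
P(q, X) = 4*q + X*q
H(l, A) = 0 (H(l, A) = 0*(4 + 1) = 0*5 = 0)
r(Z, N) = Z (r(Z, N) = Z + 0 = Z)
1/(d(29) + r(258, 293)) = 1/(12 + 258) = 1/270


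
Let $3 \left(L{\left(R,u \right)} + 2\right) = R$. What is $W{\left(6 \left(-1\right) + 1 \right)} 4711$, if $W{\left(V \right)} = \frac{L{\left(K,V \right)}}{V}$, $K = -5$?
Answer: $\frac{51821}{15} \approx 3454.7$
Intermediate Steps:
$L{\left(R,u \right)} = -2 + \frac{R}{3}$
$W{\left(V \right)} = - \frac{11}{3 V}$ ($W{\left(V \right)} = \frac{-2 + \frac{1}{3} \left(-5\right)}{V} = \frac{-2 - \frac{5}{3}}{V} = - \frac{11}{3 V}$)
$W{\left(6 \left(-1\right) + 1 \right)} 4711 = - \frac{11}{3 \left(6 \left(-1\right) + 1\right)} 4711 = - \frac{11}{3 \left(-6 + 1\right)} 4711 = - \frac{11}{3 \left(-5\right)} 4711 = \left(- \frac{11}{3}\right) \left(- \frac{1}{5}\right) 4711 = \frac{11}{15} \cdot 4711 = \frac{51821}{15}$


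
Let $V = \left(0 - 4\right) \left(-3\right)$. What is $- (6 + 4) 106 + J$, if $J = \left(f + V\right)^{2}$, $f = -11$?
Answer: $-1059$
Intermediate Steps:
$V = 12$ ($V = \left(-4\right) \left(-3\right) = 12$)
$J = 1$ ($J = \left(-11 + 12\right)^{2} = 1^{2} = 1$)
$- (6 + 4) 106 + J = - (6 + 4) 106 + 1 = \left(-1\right) 10 \cdot 106 + 1 = \left(-10\right) 106 + 1 = -1060 + 1 = -1059$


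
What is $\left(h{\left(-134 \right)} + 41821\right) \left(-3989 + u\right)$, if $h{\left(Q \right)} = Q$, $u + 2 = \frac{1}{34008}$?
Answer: $- \frac{5658006718849}{34008} \approx -1.6637 \cdot 10^{8}$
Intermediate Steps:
$u = - \frac{68015}{34008}$ ($u = -2 + \frac{1}{34008} = - \frac{68015}{34008} \approx -2.0$)
$\left(h{\left(-134 \right)} + 41821\right) \left(-3989 + u\right) = \left(-134 + 41821\right) \left(-3989 - \frac{68015}{34008}\right) = 41687 \left(- \frac{135725927}{34008}\right) = - \frac{5658006718849}{34008}$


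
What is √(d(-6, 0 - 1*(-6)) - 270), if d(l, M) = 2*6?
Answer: I*√258 ≈ 16.062*I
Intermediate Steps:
d(l, M) = 12
√(d(-6, 0 - 1*(-6)) - 270) = √(12 - 270) = √(-258) = I*√258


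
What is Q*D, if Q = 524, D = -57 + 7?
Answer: -26200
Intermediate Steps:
D = -50
Q*D = 524*(-50) = -26200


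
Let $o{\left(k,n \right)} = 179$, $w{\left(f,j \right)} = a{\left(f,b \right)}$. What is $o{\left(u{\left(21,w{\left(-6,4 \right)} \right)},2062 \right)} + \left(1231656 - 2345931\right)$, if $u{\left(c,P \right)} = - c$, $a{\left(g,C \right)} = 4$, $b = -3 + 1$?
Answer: $-1114096$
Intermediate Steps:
$b = -2$
$w{\left(f,j \right)} = 4$
$o{\left(u{\left(21,w{\left(-6,4 \right)} \right)},2062 \right)} + \left(1231656 - 2345931\right) = 179 + \left(1231656 - 2345931\right) = 179 - 1114275 = -1114096$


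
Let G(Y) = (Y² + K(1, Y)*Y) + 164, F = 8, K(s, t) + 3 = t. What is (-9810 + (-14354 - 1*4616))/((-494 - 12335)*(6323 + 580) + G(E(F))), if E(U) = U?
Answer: 28780/88558319 ≈ 0.00032498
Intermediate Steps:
K(s, t) = -3 + t
G(Y) = 164 + Y² + Y*(-3 + Y) (G(Y) = (Y² + (-3 + Y)*Y) + 164 = (Y² + Y*(-3 + Y)) + 164 = 164 + Y² + Y*(-3 + Y))
(-9810 + (-14354 - 1*4616))/((-494 - 12335)*(6323 + 580) + G(E(F))) = (-9810 + (-14354 - 1*4616))/((-494 - 12335)*(6323 + 580) + (164 + 8² + 8*(-3 + 8))) = (-9810 + (-14354 - 4616))/(-12829*6903 + (164 + 64 + 8*5)) = (-9810 - 18970)/(-88558587 + (164 + 64 + 40)) = -28780/(-88558587 + 268) = -28780/(-88558319) = -28780*(-1/88558319) = 28780/88558319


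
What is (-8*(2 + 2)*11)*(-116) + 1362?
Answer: 42194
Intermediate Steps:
(-8*(2 + 2)*11)*(-116) + 1362 = (-8*4*11)*(-116) + 1362 = -32*11*(-116) + 1362 = -352*(-116) + 1362 = 40832 + 1362 = 42194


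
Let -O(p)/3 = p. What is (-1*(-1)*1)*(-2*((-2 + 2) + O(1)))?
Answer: 6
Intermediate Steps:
O(p) = -3*p
(-1*(-1)*1)*(-2*((-2 + 2) + O(1))) = (-1*(-1)*1)*(-2*((-2 + 2) - 3*1)) = (1*1)*(-2*(0 - 3)) = 1*(-2*(-3)) = 1*6 = 6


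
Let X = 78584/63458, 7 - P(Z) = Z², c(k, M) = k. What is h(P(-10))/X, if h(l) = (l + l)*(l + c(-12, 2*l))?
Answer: 309833685/19646 ≈ 15771.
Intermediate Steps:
P(Z) = 7 - Z²
h(l) = 2*l*(-12 + l) (h(l) = (l + l)*(l - 12) = (2*l)*(-12 + l) = 2*l*(-12 + l))
X = 39292/31729 (X = 78584*(1/63458) = 39292/31729 ≈ 1.2384)
h(P(-10))/X = (2*(7 - 1*(-10)²)*(-12 + (7 - 1*(-10)²)))/(39292/31729) = (2*(7 - 1*100)*(-12 + (7 - 1*100)))*(31729/39292) = (2*(7 - 100)*(-12 + (7 - 100)))*(31729/39292) = (2*(-93)*(-12 - 93))*(31729/39292) = (2*(-93)*(-105))*(31729/39292) = 19530*(31729/39292) = 309833685/19646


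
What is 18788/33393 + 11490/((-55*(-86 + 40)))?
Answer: 43121921/8448429 ≈ 5.1041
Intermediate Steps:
18788/33393 + 11490/((-55*(-86 + 40))) = 18788*(1/33393) + 11490/((-55*(-46))) = 18788/33393 + 11490/2530 = 18788/33393 + 11490*(1/2530) = 18788/33393 + 1149/253 = 43121921/8448429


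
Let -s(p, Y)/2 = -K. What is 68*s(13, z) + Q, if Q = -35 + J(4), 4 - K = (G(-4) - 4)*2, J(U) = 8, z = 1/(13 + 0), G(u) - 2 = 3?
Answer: 245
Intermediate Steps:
G(u) = 5 (G(u) = 2 + 3 = 5)
z = 1/13 ≈ 0.076923
K = 2 (K = 4 - (5 - 4)*2 = 4 - 2 = 2)
Q = -27 (Q = -35 + 8 = -27)
s(p, Y) = 4 (s(p, Y) = -(-2)*2 = -2*(-2) = 4)
68*s(13, z) + Q = 68*4 - 27 = 272 - 27 = 245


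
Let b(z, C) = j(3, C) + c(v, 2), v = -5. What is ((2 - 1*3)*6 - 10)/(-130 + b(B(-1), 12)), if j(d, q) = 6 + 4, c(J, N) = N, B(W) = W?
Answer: 8/59 ≈ 0.13559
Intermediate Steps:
j(d, q) = 10
b(z, C) = 12 (b(z, C) = 10 + 2 = 12)
((2 - 1*3)*6 - 10)/(-130 + b(B(-1), 12)) = ((2 - 1*3)*6 - 10)/(-130 + 12) = ((2 - 3)*6 - 10)/(-118) = -(-1*6 - 10)/118 = -(-6 - 10)/118 = -1/118*(-16) = 8/59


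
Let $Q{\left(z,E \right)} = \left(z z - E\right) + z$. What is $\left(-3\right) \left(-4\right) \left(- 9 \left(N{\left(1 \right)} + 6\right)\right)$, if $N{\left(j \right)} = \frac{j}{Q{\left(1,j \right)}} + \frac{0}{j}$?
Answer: $-756$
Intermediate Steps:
$Q{\left(z,E \right)} = z + z^{2} - E$ ($Q{\left(z,E \right)} = \left(z^{2} - E\right) + z = z + z^{2} - E$)
$N{\left(j \right)} = \frac{j}{2 - j}$ ($N{\left(j \right)} = \frac{j}{1 + 1^{2} - j} + \frac{0}{j} = \frac{j}{1 + 1 - j} + 0 = \frac{j}{2 - j} + 0 = \frac{j}{2 - j}$)
$\left(-3\right) \left(-4\right) \left(- 9 \left(N{\left(1 \right)} + 6\right)\right) = \left(-3\right) \left(-4\right) \left(- 9 \left(1 \frac{1}{2 - 1} + 6\right)\right) = 12 \left(- 9 \left(1 \frac{1}{2 - 1} + 6\right)\right) = 12 \left(- 9 \left(1 \cdot 1^{-1} + 6\right)\right) = 12 \left(- 9 \left(1 \cdot 1 + 6\right)\right) = 12 \left(- 9 \left(1 + 6\right)\right) = 12 \left(\left(-9\right) 7\right) = 12 \left(-63\right) = -756$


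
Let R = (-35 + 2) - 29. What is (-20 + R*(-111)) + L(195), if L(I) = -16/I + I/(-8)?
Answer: 10666567/1560 ≈ 6837.5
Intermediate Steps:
R = -62 (R = -33 - 29 = -62)
L(I) = -16/I - I/8 (L(I) = -16/I + I*(-⅛) = -16/I - I/8)
(-20 + R*(-111)) + L(195) = (-20 - 62*(-111)) + (-16/195 - ⅛*195) = (-20 + 6882) + (-16*1/195 - 195/8) = 6862 + (-16/195 - 195/8) = 6862 - 38153/1560 = 10666567/1560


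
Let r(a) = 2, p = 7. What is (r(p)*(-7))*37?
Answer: -518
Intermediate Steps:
(r(p)*(-7))*37 = (2*(-7))*37 = -14*37 = -518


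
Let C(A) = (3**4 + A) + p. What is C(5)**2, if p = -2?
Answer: 7056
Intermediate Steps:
C(A) = 79 + A (C(A) = (3**4 + A) - 2 = (81 + A) - 2 = 79 + A)
C(5)**2 = (79 + 5)**2 = 84**2 = 7056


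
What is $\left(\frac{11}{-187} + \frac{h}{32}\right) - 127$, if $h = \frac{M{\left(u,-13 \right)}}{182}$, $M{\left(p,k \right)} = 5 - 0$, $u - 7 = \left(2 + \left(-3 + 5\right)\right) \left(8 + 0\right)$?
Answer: $- \frac{12579755}{99008} \approx -127.06$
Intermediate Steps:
$u = 39$ ($u = 7 + \left(2 + \left(-3 + 5\right)\right) \left(8 + 0\right) = 7 + \left(2 + 2\right) 8 = 7 + 4 \cdot 8 = 7 + 32 = 39$)
$M{\left(p,k \right)} = 5$ ($M{\left(p,k \right)} = 5 + 0 = 5$)
$h = \frac{5}{182} \approx 0.027473$
$\left(\frac{11}{-187} + \frac{h}{32}\right) - 127 = \left(\frac{11}{-187} + \frac{5}{182 \cdot 32}\right) - 127 = \left(11 \left(- \frac{1}{187}\right) + \frac{5}{182} \cdot \frac{1}{32}\right) - 127 = \left(- \frac{1}{17} + \frac{5}{5824}\right) - 127 = - \frac{5739}{99008} - 127 = - \frac{12579755}{99008}$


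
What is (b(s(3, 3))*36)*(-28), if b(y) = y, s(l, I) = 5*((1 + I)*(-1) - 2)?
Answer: 30240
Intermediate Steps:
s(l, I) = -15 - 5*I (s(l, I) = 5*((-1 - I) - 2) = 5*(-3 - I) = -15 - 5*I)
(b(s(3, 3))*36)*(-28) = ((-15 - 5*3)*36)*(-28) = ((-15 - 15)*36)*(-28) = -30*36*(-28) = -1080*(-28) = 30240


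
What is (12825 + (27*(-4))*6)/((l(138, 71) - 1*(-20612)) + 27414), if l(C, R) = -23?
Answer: 4059/16001 ≈ 0.25367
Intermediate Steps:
(12825 + (27*(-4))*6)/((l(138, 71) - 1*(-20612)) + 27414) = (12825 + (27*(-4))*6)/((-23 - 1*(-20612)) + 27414) = (12825 - 108*6)/((-23 + 20612) + 27414) = (12825 - 648)/(20589 + 27414) = 12177/48003 = 12177*(1/48003) = 4059/16001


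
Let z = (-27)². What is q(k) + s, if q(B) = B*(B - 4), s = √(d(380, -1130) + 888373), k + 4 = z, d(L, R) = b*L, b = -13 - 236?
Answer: 522725 + √793753 ≈ 5.2362e+5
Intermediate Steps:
b = -249
z = 729
d(L, R) = -249*L
k = 725 (k = -4 + 729 = 725)
s = √793753 (s = √(-249*380 + 888373) = √(-94620 + 888373) = √793753 ≈ 890.93)
q(B) = B*(-4 + B)
q(k) + s = 725*(-4 + 725) + √793753 = 725*721 + √793753 = 522725 + √793753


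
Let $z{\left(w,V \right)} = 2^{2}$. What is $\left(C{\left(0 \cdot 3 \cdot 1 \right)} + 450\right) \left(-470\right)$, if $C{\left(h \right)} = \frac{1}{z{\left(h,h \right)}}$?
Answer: $- \frac{423235}{2} \approx -2.1162 \cdot 10^{5}$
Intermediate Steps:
$z{\left(w,V \right)} = 4$
$C{\left(h \right)} = \frac{1}{4}$
$\left(C{\left(0 \cdot 3 \cdot 1 \right)} + 450\right) \left(-470\right) = \left(\frac{1}{4} + 450\right) \left(-470\right) = \frac{1801}{4} \left(-470\right) = - \frac{423235}{2}$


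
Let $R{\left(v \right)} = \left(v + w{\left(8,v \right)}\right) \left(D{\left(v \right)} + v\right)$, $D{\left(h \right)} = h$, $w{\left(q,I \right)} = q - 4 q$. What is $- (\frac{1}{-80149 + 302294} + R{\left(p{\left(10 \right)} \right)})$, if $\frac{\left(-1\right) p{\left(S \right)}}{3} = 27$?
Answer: $- \frac{3778686451}{222145} \approx -17010.0$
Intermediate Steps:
$w{\left(q,I \right)} = - 3 q$
$p{\left(S \right)} = -81$ ($p{\left(S \right)} = \left(-3\right) 27 = -81$)
$R{\left(v \right)} = 2 v \left(-24 + v\right)$ ($R{\left(v \right)} = \left(v - 24\right) \left(v + v\right) = \left(v - 24\right) 2 v = \left(-24 + v\right) 2 v = 2 v \left(-24 + v\right)$)
$- (\frac{1}{-80149 + 302294} + R{\left(p{\left(10 \right)} \right)}) = - (\frac{1}{-80149 + 302294} + 2 \left(-81\right) \left(-24 - 81\right)) = - (\frac{1}{222145} + 2 \left(-81\right) \left(-105\right)) = - (\frac{1}{222145} + 17010) = \left(-1\right) \frac{3778686451}{222145} = - \frac{3778686451}{222145}$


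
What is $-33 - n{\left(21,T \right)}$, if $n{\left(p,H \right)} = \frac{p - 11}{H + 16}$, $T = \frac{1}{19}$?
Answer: $- \frac{2051}{61} \approx -33.623$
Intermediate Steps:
$T = \frac{1}{19} \approx 0.052632$
$n{\left(p,H \right)} = \frac{-11 + p}{16 + H}$
$-33 - n{\left(21,T \right)} = -33 - \frac{-11 + 21}{16 + \frac{1}{19}} = -33 - \frac{1}{\frac{305}{19}} \cdot 10 = -33 - \frac{19}{305} \cdot 10 = -33 - \frac{38}{61} = - \frac{2051}{61}$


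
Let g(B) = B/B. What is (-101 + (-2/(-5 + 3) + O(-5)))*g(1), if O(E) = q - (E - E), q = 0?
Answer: -100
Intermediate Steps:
g(B) = 1
O(E) = 0 (O(E) = 0 - (E - E) = 0 - 1*0 = 0 + 0 = 0)
(-101 + (-2/(-5 + 3) + O(-5)))*g(1) = (-101 + (-2/(-5 + 3) + 0))*1 = (-101 + (-2/(-2) + 0))*1 = (-101 + (-½*(-2) + 0))*1 = (-101 + (1 + 0))*1 = (-101 + 1)*1 = -100*1 = -100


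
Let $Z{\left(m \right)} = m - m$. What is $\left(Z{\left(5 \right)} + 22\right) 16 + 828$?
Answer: $1180$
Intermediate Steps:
$Z{\left(m \right)} = 0$
$\left(Z{\left(5 \right)} + 22\right) 16 + 828 = \left(0 + 22\right) 16 + 828 = 22 \cdot 16 + 828 = 352 + 828 = 1180$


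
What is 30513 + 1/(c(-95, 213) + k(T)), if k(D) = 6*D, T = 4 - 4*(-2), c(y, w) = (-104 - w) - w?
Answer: 13974953/458 ≈ 30513.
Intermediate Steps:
c(y, w) = -104 - 2*w
T = 12 (T = 4 + 8 = 12)
30513 + 1/(c(-95, 213) + k(T)) = 30513 + 1/((-104 - 2*213) + 6*12) = 30513 + 1/((-104 - 426) + 72) = 30513 + 1/(-530 + 72) = 30513 + 1/(-458) = 30513 - 1/458 = 13974953/458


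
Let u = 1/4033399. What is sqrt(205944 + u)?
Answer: sqrt(3350360318383820143)/4033399 ≈ 453.81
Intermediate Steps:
u = 1/4033399 ≈ 2.4793e-7
sqrt(205944 + u) = sqrt(205944 + 1/4033399) = sqrt(830654323657/4033399) = sqrt(3350360318383820143)/4033399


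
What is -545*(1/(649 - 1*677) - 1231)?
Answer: 18785605/28 ≈ 6.7091e+5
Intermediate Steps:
-545*(1/(649 - 1*677) - 1231) = -545*(1/(649 - 677) - 1231) = -545*(1/(-28) - 1231) = -545*(-1/28 - 1231) = -545*(-34469/28) = 18785605/28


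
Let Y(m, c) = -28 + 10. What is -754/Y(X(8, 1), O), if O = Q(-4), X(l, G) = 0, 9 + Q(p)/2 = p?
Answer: 377/9 ≈ 41.889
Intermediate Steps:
Q(p) = -18 + 2*p
O = -26 (O = -18 + 2*(-4) = -18 - 8 = -26)
Y(m, c) = -18
-754/Y(X(8, 1), O) = -754/(-18) = -754*(-1/18) = 377/9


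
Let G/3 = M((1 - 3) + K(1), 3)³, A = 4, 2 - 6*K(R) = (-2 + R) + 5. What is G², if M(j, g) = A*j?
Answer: 481890304/81 ≈ 5.9493e+6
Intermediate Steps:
K(R) = -⅙ - R/6 (K(R) = ⅓ - ((-2 + R) + 5)/6 = ⅓ - (3 + R)/6 = ⅓ + (-½ - R/6) = -⅙ - R/6)
M(j, g) = 4*j
G = -21952/9 (G = 3*(4*((1 - 3) + (-⅙ - ⅙*1)))³ = 3*(4*(-2 + (-⅙ - ⅙)))³ = 3*(4*(-2 - ⅓))³ = 3*(4*(-7/3))³ = 3*(-28/3)³ = 3*(-21952/27) = -21952/9 ≈ -2439.1)
G² = (-21952/9)² = 481890304/81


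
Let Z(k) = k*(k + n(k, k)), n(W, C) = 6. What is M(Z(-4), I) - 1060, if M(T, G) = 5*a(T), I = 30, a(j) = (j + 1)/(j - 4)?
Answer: -12685/12 ≈ -1057.1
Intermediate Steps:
a(j) = (1 + j)/(-4 + j)
Z(k) = k*(6 + k) (Z(k) = k*(k + 6) = k*(6 + k))
M(T, G) = 5*(1 + T)/(-4 + T) (M(T, G) = 5*((1 + T)/(-4 + T)) = 5*(1 + T)/(-4 + T))
M(Z(-4), I) - 1060 = 5*(1 - 4*(6 - 4))/(-4 - 4*(6 - 4)) - 1060 = 5*(1 - 4*2)/(-4 - 4*2) - 1060 = 5*(1 - 8)/(-4 - 8) - 1060 = 5*(-7)/(-12) - 1060 = 5*(-1/12)*(-7) - 1060 = 35/12 - 1060 = -12685/12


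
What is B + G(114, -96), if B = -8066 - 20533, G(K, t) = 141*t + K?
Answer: -42021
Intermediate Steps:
G(K, t) = K + 141*t
B = -28599
B + G(114, -96) = -28599 + (114 + 141*(-96)) = -28599 + (114 - 13536) = -28599 - 13422 = -42021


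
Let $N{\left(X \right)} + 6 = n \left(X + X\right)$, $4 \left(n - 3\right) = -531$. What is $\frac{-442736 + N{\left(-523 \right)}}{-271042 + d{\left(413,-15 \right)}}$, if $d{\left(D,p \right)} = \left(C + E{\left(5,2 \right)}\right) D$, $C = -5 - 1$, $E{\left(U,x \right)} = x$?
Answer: $\frac{614047}{545388} \approx 1.1259$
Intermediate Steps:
$n = - \frac{519}{4}$ ($n = 3 + \frac{1}{4} \left(-531\right) = 3 - \frac{531}{4} = - \frac{519}{4} \approx -129.75$)
$C = -6$
$N{\left(X \right)} = -6 - \frac{519 X}{2}$ ($N{\left(X \right)} = -6 - \frac{519 \left(X + X\right)}{4} = -6 - \frac{519 \cdot 2 X}{4} = -6 - \frac{519 X}{2}$)
$d{\left(D,p \right)} = - 4 D$ ($d{\left(D,p \right)} = \left(-6 + 2\right) D = - 4 D$)
$\frac{-442736 + N{\left(-523 \right)}}{-271042 + d{\left(413,-15 \right)}} = \frac{-442736 - - \frac{271425}{2}}{-271042 - 1652} = \frac{-442736 + \left(-6 + \frac{271437}{2}\right)}{-271042 - 1652} = \frac{-442736 + \frac{271425}{2}}{-272694} = \left(- \frac{614047}{2}\right) \left(- \frac{1}{272694}\right) = \frac{614047}{545388}$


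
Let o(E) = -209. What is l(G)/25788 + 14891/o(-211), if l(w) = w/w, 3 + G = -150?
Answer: -384008899/5389692 ≈ -71.249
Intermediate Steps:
G = -153 (G = -3 - 150 = -153)
l(w) = 1
l(G)/25788 + 14891/o(-211) = 1/25788 + 14891/(-209) = 1*(1/25788) + 14891*(-1/209) = 1/25788 - 14891/209 = -384008899/5389692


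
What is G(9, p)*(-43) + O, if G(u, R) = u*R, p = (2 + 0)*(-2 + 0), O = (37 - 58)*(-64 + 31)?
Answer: 2241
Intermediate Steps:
O = 693 (O = -21*(-33) = 693)
p = -4 (p = 2*(-2) = -4)
G(u, R) = R*u
G(9, p)*(-43) + O = -4*9*(-43) + 693 = -36*(-43) + 693 = 1548 + 693 = 2241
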